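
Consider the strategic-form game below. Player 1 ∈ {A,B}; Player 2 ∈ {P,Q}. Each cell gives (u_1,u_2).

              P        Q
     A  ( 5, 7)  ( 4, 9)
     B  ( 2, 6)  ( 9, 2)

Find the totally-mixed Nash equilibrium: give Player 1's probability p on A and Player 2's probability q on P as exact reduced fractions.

P1 indiff ⇒ q·5+(1-q)·4 = q·2+(1-q)·9 ⇒ q(3) = (1-q)(5) ⇒ q = 5/8
P2 indiff ⇒ p·7+(1-p)·6 = p·9+(1-p)·2 ⇒ p(-2) = (1-p)(-4) ⇒ p = 2/3

P1 mixes 2/3 on A; P2 mixes 5/8 on P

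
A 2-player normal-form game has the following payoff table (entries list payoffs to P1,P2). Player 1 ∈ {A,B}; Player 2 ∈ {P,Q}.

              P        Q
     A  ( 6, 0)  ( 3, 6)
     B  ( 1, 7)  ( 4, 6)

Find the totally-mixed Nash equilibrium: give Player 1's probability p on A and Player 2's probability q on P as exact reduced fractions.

(p,q) = (1/7, 1/6)

P1 indiff ⇒ q·6+(1-q)·3 = q·1+(1-q)·4 ⇒ q(5) = (1-q)(1) ⇒ q = 1/6
P2 indiff ⇒ p·0+(1-p)·7 = p·6+(1-p)·6 ⇒ p(-6) = (1-p)(-1) ⇒ p = 1/7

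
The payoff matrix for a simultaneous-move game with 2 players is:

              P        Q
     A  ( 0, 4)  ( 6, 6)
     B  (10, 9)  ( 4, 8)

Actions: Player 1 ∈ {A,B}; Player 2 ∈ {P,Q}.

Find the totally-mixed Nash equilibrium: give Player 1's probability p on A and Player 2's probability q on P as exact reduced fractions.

P1 indiff ⇒ q·0+(1-q)·6 = q·10+(1-q)·4 ⇒ q(-10) = (1-q)(-2) ⇒ q = 1/6
P2 indiff ⇒ p·4+(1-p)·9 = p·6+(1-p)·8 ⇒ p(-2) = (1-p)(-1) ⇒ p = 1/3

p=1/3, q=1/6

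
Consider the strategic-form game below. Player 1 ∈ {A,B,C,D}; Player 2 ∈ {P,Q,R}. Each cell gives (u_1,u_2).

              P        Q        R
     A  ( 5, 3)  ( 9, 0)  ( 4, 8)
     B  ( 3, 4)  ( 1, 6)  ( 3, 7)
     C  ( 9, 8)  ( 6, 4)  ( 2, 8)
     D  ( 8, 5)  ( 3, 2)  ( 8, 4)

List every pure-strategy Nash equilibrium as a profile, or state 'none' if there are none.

PSNE = {(C,P)}

(A,P): not NE [P1→C gives 9>5; P2→R gives 8>3]
(A,Q): not NE [P2→R gives 8>0]
(A,R): not NE [P1→D gives 8>4]
(B,P): not NE [P1→C gives 9>3; P2→R gives 7>4]
(B,Q): not NE [P1→A gives 9>1; P2→R gives 7>6]
(B,R): not NE [P1→D gives 8>3]
(C,P): NE
(C,Q): not NE [P1→A gives 9>6; P2→R gives 8>4]
(C,R): not NE [P1→D gives 8>2]
(D,P): not NE [P1→C gives 9>8]
(D,Q): not NE [P1→A gives 9>3; P2→P gives 5>2]
(D,R): not NE [P2→P gives 5>4]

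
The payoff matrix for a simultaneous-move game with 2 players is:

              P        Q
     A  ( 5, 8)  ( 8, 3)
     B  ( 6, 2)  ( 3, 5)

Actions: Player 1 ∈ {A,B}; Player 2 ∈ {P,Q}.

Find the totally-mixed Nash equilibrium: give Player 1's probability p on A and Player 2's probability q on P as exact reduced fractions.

(p,q) = (3/8, 5/6)

P1 indiff ⇒ q·5+(1-q)·8 = q·6+(1-q)·3 ⇒ q(-1) = (1-q)(-5) ⇒ q = 5/6
P2 indiff ⇒ p·8+(1-p)·2 = p·3+(1-p)·5 ⇒ p(5) = (1-p)(3) ⇒ p = 3/8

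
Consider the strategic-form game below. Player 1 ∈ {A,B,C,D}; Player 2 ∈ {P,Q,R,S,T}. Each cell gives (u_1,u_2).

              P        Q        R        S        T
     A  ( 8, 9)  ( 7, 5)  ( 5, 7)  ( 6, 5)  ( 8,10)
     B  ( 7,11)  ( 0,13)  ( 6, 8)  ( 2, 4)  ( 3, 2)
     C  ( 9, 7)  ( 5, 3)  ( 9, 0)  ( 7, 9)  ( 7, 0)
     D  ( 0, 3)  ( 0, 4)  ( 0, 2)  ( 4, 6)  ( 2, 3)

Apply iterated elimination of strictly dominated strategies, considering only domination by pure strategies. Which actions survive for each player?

P1 drop B (C beats it: P:9>7 Q:5>0 R:9>6 S:7>2 T:7>3)
P1 drop D (A beats it: P:8>0 Q:7>0 R:5>0 S:6>4 T:8>2)
P2 drop Q (P beats it: A:9>5 C:7>3)
P2 drop R (P beats it: A:9>7 C:7>0)
P1→{A,C} P2→{P,S,T}

IESDS → P1:{A,C} P2:{P,S,T}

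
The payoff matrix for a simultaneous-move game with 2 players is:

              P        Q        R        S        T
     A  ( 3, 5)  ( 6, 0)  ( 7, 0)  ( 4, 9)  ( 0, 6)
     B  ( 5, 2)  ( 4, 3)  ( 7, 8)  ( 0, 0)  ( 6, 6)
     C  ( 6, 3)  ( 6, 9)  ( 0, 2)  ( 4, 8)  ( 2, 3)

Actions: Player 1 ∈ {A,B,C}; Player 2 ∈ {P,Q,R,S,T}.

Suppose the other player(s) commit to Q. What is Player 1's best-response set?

argmax u_1 = {A,C}

u_1(A vs Q) = 6
u_1(B vs Q) = 4
u_1(C vs Q) = 6
max payoff 6 at {A,C}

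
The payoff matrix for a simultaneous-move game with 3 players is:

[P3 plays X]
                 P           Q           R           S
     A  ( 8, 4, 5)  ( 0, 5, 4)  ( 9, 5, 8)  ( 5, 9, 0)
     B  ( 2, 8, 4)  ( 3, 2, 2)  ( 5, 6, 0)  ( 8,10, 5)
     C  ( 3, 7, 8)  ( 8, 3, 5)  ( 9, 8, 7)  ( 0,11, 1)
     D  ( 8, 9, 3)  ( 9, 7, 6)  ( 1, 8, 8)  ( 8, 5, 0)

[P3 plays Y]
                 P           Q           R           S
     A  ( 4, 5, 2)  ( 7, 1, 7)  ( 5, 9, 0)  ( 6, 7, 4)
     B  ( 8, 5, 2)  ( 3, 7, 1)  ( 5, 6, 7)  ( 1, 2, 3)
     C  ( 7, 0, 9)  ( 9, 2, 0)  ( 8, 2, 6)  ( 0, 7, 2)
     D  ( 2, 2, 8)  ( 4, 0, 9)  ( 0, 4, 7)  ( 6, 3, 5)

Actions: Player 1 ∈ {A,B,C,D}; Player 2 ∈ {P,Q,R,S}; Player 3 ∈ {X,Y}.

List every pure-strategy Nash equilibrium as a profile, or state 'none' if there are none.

(A,P,X): not NE [P2→S gives 9>4]
(A,P,Y): not NE [P1→B gives 8>4; P2→R gives 9>5; P3→X gives 5>2]
(A,Q,X): not NE [P1→D gives 9>0; P2→S gives 9>5; P3→Y gives 7>4]
(A,Q,Y): not NE [P1→C gives 9>7; P2→R gives 9>1]
(A,R,X): not NE [P2→S gives 9>5]
(A,R,Y): not NE [P1→C gives 8>5; P3→X gives 8>0]
(A,S,X): not NE [P1→D gives 8>5; P3→Y gives 4>0]
(A,S,Y): not NE [P2→R gives 9>7]
(B,P,X): not NE [P1→D gives 8>2; P2→S gives 10>8]
(B,P,Y): not NE [P2→Q gives 7>5; P3→X gives 4>2]
(B,Q,X): not NE [P1→D gives 9>3; P2→S gives 10>2]
(B,Q,Y): not NE [P1→C gives 9>3; P3→X gives 2>1]
(B,R,X): not NE [P1→C gives 9>5; P2→S gives 10>6; P3→Y gives 7>0]
(B,R,Y): not NE [P1→C gives 8>5; P2→Q gives 7>6]
(B,S,X): NE
(B,S,Y): not NE [P1→D gives 6>1; P2→Q gives 7>2; P3→X gives 5>3]
(C,P,X): not NE [P1→D gives 8>3; P2→S gives 11>7; P3→Y gives 9>8]
(C,P,Y): not NE [P1→B gives 8>7; P2→S gives 7>0]
(C,Q,X): not NE [P1→D gives 9>8; P2→S gives 11>3]
(C,Q,Y): not NE [P2→S gives 7>2; P3→X gives 5>0]
(C,R,X): not NE [P2→S gives 11>8]
(C,R,Y): not NE [P2→S gives 7>2; P3→X gives 7>6]
(C,S,X): not NE [P1→D gives 8>0; P3→Y gives 2>1]
(C,S,Y): not NE [P1→D gives 6>0]
(D,P,X): not NE [P3→Y gives 8>3]
(D,P,Y): not NE [P1→B gives 8>2; P2→R gives 4>2]
(D,Q,X): not NE [P2→P gives 9>7; P3→Y gives 9>6]
(D,Q,Y): not NE [P1→C gives 9>4; P2→R gives 4>0]
(D,R,X): not NE [P1→C gives 9>1; P2→P gives 9>8]
(D,R,Y): not NE [P1→C gives 8>0; P3→X gives 8>7]
(D,S,X): not NE [P2→P gives 9>5; P3→Y gives 5>0]
(D,S,Y): not NE [P2→R gives 4>3]

PSNE = {(B,S,X)}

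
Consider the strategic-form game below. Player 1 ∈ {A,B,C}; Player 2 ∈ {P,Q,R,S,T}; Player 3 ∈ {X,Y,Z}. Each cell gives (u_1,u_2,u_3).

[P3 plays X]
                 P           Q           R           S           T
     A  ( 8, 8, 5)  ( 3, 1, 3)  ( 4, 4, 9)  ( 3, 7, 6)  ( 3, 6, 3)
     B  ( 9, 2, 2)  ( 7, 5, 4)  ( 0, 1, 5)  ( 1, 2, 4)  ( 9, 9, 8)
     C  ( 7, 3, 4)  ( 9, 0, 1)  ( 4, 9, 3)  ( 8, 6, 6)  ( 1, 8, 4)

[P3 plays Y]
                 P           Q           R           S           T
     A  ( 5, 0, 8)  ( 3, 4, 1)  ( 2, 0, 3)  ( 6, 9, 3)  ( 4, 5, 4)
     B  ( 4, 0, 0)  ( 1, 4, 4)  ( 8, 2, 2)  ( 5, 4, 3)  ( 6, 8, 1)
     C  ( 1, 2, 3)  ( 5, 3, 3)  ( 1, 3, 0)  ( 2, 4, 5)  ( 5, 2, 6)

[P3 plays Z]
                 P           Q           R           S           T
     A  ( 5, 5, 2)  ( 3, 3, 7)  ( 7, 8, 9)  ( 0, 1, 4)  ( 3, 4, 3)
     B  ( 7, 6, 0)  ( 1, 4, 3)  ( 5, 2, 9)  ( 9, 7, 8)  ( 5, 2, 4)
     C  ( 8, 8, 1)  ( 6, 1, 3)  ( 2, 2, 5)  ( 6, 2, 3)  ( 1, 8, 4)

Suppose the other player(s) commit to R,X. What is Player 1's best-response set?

argmax u_1 = {A,C}

u_1(A vs R,X) = 4
u_1(B vs R,X) = 0
u_1(C vs R,X) = 4
max payoff 4 at {A,C}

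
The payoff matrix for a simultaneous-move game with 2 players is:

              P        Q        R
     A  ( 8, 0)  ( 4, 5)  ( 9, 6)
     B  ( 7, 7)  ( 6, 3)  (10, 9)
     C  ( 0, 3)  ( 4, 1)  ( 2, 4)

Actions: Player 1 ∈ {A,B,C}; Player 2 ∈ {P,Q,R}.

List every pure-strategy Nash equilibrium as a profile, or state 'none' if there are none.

(A,P): not NE [P2→R gives 6>0]
(A,Q): not NE [P1→B gives 6>4; P2→R gives 6>5]
(A,R): not NE [P1→B gives 10>9]
(B,P): not NE [P1→A gives 8>7; P2→R gives 9>7]
(B,Q): not NE [P2→R gives 9>3]
(B,R): NE
(C,P): not NE [P1→A gives 8>0; P2→R gives 4>3]
(C,Q): not NE [P1→B gives 6>4; P2→R gives 4>1]
(C,R): not NE [P1→B gives 10>2]

NE set: (B,R)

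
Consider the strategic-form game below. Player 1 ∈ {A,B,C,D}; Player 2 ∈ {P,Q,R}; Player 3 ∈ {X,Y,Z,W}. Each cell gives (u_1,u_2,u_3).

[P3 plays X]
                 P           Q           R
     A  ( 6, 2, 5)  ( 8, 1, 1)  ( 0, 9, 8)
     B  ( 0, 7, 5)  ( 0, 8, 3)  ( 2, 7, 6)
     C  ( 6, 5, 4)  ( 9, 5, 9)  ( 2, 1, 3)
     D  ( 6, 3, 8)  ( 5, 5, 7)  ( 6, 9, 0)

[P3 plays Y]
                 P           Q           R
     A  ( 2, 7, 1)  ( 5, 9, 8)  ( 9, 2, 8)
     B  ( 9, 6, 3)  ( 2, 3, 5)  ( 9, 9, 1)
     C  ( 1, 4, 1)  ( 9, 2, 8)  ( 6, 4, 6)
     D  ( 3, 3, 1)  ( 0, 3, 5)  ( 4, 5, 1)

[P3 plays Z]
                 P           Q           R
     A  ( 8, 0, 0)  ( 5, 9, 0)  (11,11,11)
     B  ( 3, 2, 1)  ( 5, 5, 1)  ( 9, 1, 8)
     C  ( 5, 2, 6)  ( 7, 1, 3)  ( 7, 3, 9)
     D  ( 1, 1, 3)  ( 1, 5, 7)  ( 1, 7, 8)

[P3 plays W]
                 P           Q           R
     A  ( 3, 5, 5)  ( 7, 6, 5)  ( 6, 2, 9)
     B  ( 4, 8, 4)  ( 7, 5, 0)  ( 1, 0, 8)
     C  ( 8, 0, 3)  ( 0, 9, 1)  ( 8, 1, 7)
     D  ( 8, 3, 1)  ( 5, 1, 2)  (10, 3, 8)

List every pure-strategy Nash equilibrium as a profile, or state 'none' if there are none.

PSNE = {(A,R,Z), (C,Q,X), (D,R,W)}

(A,P,X): not NE [P2→R gives 9>2]
(A,P,Y): not NE [P1→B gives 9>2; P2→Q gives 9>7; P3→W gives 5>1]
(A,P,Z): not NE [P2→R gives 11>0; P3→W gives 5>0]
(A,P,W): not NE [P1→D gives 8>3; P2→Q gives 6>5]
(A,Q,X): not NE [P1→C gives 9>8; P2→R gives 9>1; P3→Y gives 8>1]
(A,Q,Y): not NE [P1→C gives 9>5]
(A,Q,Z): not NE [P1→C gives 7>5; P2→R gives 11>9; P3→Y gives 8>0]
(A,Q,W): not NE [P3→Y gives 8>5]
(A,R,X): not NE [P1→D gives 6>0; P3→Z gives 11>8]
(A,R,Y): not NE [P2→Q gives 9>2; P3→Z gives 11>8]
(A,R,Z): NE
(A,R,W): not NE [P1→D gives 10>6; P2→Q gives 6>2; P3→Z gives 11>9]
(B,P,X): not NE [P1→D gives 6>0; P2→Q gives 8>7]
(B,P,Y): not NE [P2→R gives 9>6; P3→X gives 5>3]
(B,P,Z): not NE [P1→A gives 8>3; P2→Q gives 5>2; P3→X gives 5>1]
(B,P,W): not NE [P1→D gives 8>4; P3→X gives 5>4]
(B,Q,X): not NE [P1→C gives 9>0; P3→Y gives 5>3]
(B,Q,Y): not NE [P1→C gives 9>2; P2→R gives 9>3]
(B,Q,Z): not NE [P1→C gives 7>5; P3→Y gives 5>1]
(B,Q,W): not NE [P2→P gives 8>5; P3→Y gives 5>0]
(B,R,X): not NE [P1→D gives 6>2; P2→Q gives 8>7; P3→W gives 8>6]
(B,R,Y): not NE [P3→W gives 8>1]
(B,R,Z): not NE [P1→A gives 11>9; P2→Q gives 5>1]
(B,R,W): not NE [P1→D gives 10>1; P2→P gives 8>0]
(C,P,X): not NE [P3→Z gives 6>4]
(C,P,Y): not NE [P1→B gives 9>1; P3→Z gives 6>1]
(C,P,Z): not NE [P1→A gives 8>5; P2→R gives 3>2]
(C,P,W): not NE [P2→Q gives 9>0; P3→Z gives 6>3]
(C,Q,X): NE
(C,Q,Y): not NE [P2→R gives 4>2; P3→X gives 9>8]
(C,Q,Z): not NE [P2→R gives 3>1; P3→X gives 9>3]
(C,Q,W): not NE [P1→B gives 7>0; P3→X gives 9>1]
(C,R,X): not NE [P1→D gives 6>2; P2→Q gives 5>1; P3→Z gives 9>3]
(C,R,Y): not NE [P1→B gives 9>6; P3→Z gives 9>6]
(C,R,Z): not NE [P1→A gives 11>7]
(C,R,W): not NE [P1→D gives 10>8; P2→Q gives 9>1; P3→Z gives 9>7]
(D,P,X): not NE [P2→R gives 9>3]
(D,P,Y): not NE [P1→B gives 9>3; P2→R gives 5>3; P3→X gives 8>1]
(D,P,Z): not NE [P1→A gives 8>1; P2→R gives 7>1; P3→X gives 8>3]
(D,P,W): not NE [P3→X gives 8>1]
(D,Q,X): not NE [P1→C gives 9>5; P2→R gives 9>5]
(D,Q,Y): not NE [P1→C gives 9>0; P2→R gives 5>3; P3→Z gives 7>5]
(D,Q,Z): not NE [P1→C gives 7>1; P2→R gives 7>5]
(D,Q,W): not NE [P1→B gives 7>5; P2→R gives 3>1; P3→Z gives 7>2]
(D,R,X): not NE [P3→W gives 8>0]
(D,R,Y): not NE [P1→B gives 9>4; P3→W gives 8>1]
(D,R,Z): not NE [P1→A gives 11>1]
(D,R,W): NE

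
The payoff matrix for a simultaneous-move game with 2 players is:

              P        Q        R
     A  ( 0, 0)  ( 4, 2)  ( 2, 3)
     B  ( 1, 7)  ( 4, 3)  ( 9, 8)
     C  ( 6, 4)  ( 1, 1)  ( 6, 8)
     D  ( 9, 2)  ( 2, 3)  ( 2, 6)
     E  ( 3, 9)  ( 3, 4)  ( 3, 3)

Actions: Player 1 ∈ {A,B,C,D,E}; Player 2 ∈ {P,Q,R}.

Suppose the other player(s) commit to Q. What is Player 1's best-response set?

argmax u_1 = {A,B}

u_1(A vs Q) = 4
u_1(B vs Q) = 4
u_1(C vs Q) = 1
u_1(D vs Q) = 2
u_1(E vs Q) = 3
max payoff 4 at {A,B}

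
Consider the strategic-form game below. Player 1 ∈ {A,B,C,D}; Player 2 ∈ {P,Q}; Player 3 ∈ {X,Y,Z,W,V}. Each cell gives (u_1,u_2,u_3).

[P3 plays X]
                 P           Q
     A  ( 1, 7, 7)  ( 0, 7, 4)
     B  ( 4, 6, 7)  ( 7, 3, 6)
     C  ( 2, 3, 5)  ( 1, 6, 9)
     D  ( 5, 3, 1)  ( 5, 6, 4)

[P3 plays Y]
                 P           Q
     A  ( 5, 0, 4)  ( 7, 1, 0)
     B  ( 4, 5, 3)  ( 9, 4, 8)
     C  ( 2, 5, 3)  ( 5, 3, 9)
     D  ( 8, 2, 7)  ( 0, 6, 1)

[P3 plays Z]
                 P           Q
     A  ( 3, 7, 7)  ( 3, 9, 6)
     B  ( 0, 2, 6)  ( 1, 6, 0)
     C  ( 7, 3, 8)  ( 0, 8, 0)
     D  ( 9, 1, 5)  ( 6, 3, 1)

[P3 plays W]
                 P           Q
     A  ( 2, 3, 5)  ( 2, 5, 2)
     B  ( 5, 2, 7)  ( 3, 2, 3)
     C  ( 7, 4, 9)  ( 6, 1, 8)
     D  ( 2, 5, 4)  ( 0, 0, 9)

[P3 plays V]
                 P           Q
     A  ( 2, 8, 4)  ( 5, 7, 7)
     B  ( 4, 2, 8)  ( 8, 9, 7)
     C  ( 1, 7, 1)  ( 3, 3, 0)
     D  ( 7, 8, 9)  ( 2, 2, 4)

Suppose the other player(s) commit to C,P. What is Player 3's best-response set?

u_3(X vs C,P) = 5
u_3(Y vs C,P) = 3
u_3(Z vs C,P) = 8
u_3(W vs C,P) = 9
u_3(V vs C,P) = 1
max payoff 9 at {W}

P3 best: {W}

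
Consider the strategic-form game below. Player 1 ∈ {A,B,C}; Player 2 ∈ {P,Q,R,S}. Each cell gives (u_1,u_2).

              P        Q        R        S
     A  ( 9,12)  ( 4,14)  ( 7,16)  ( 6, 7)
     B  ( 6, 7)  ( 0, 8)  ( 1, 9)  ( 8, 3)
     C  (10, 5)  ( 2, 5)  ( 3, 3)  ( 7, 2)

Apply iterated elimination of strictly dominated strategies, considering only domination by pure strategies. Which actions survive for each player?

P2 drop S (P beats it: A:12>7 B:7>3 C:5>2)
P1 drop B (A beats it: P:9>6 Q:4>0 R:7>1)
P1→{A,C} P2→{P,Q,R}

Survivors P1:{A,C} P2:{P,Q,R}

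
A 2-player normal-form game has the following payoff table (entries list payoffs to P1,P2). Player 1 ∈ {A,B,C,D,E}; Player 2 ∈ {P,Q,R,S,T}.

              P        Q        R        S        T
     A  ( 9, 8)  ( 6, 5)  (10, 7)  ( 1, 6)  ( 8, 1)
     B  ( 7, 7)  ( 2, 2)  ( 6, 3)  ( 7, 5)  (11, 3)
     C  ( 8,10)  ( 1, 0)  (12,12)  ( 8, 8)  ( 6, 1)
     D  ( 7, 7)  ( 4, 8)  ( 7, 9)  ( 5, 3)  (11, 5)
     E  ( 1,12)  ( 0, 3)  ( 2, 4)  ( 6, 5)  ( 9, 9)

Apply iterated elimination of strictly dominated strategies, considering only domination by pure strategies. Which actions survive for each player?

P1 drop E (B beats it: P:7>1 Q:2>0 R:6>2 S:7>6 T:11>9)
P2 drop Q (R beats it: A:7>5 B:3>2 C:12>0 D:9>8)
P2 drop S (P beats it: A:8>6 B:7>5 C:10>8 D:7>3)
P2 drop T (P beats it: A:8>1 B:7>3 C:10>1 D:7>5)
P1 drop B (A beats it: P:9>7 R:10>6)
P1 drop D (A beats it: P:9>7 R:10>7)
P1→{A,C} P2→{P,R}

Survivors P1:{A,C} P2:{P,R}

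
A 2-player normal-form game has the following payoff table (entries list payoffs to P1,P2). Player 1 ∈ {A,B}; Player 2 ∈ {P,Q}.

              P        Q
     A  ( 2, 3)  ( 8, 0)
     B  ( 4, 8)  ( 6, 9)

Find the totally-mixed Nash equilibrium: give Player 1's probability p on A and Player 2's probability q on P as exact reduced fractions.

P1 indiff ⇒ q·2+(1-q)·8 = q·4+(1-q)·6 ⇒ q(-2) = (1-q)(-2) ⇒ q = 1/2
P2 indiff ⇒ p·3+(1-p)·8 = p·0+(1-p)·9 ⇒ p(3) = (1-p)(1) ⇒ p = 1/4

(p,q) = (1/4, 1/2)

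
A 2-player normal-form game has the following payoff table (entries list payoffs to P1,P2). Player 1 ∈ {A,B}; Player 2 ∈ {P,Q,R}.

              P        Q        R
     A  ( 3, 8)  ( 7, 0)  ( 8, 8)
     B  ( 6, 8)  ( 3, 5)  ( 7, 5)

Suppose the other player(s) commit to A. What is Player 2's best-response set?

u_2(P vs A) = 8
u_2(Q vs A) = 0
u_2(R vs A) = 8
max payoff 8 at {P,R}

BR_2 = {P,R}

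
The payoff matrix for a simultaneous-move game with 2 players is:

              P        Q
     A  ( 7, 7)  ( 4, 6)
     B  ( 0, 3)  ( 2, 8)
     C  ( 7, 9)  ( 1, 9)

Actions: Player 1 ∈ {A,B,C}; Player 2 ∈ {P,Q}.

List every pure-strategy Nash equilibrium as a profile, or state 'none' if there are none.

PSNE = {(A,P), (C,P)}

(A,P): NE
(A,Q): not NE [P2→P gives 7>6]
(B,P): not NE [P1→C gives 7>0; P2→Q gives 8>3]
(B,Q): not NE [P1→A gives 4>2]
(C,P): NE
(C,Q): not NE [P1→A gives 4>1]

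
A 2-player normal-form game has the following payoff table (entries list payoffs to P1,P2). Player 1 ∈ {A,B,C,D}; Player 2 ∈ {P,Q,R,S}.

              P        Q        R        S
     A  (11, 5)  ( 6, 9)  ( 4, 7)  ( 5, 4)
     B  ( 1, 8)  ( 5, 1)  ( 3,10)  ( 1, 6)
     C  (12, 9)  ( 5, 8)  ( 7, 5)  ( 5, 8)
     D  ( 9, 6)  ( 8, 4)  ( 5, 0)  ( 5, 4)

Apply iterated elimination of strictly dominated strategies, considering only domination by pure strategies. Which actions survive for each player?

IESDS → P1:{A,C,D} P2:{P,Q}

P1 drop B (A beats it: P:11>1 Q:6>5 R:4>3 S:5>1)
P2 drop R (Q beats it: A:9>7 C:8>5 D:4>0)
P2 drop S (P beats it: A:5>4 C:9>8 D:6>4)
P1→{A,C,D} P2→{P,Q}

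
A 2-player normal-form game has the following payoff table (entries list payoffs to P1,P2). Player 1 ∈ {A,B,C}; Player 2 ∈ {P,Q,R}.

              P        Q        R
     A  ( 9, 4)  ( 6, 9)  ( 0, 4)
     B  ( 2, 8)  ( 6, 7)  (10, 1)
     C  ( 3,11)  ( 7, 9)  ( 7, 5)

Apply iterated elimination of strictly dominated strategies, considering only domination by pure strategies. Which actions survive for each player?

IESDS → P1:{A,C} P2:{P,Q}

P2 drop R (Q beats it: A:9>4 B:7>1 C:9>5)
P1 drop B (C beats it: P:3>2 Q:7>6)
P1→{A,C} P2→{P,Q}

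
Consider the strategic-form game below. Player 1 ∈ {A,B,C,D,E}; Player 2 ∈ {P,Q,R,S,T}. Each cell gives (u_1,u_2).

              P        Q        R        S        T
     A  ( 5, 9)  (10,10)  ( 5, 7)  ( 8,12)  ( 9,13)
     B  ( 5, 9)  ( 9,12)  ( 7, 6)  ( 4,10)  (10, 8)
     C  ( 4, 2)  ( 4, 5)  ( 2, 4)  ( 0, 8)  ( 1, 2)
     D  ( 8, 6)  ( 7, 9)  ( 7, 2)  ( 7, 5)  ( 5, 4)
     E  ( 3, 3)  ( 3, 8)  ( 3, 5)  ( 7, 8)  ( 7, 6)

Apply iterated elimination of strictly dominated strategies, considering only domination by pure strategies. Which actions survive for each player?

IESDS → P1:{A,B} P2:{Q,S,T}

P1 drop C (A beats it: P:5>4 Q:10>4 R:5>2 S:8>0 T:9>1)
P1 drop E (A beats it: P:5>3 Q:10>3 R:5>3 S:8>7 T:9>7)
P2 drop P (Q beats it: A:10>9 B:12>9 D:9>6)
P2 drop R (Q beats it: A:10>7 B:12>6 D:9>2)
P1 drop D (A beats it: Q:10>7 S:8>7 T:9>5)
P1→{A,B} P2→{Q,S,T}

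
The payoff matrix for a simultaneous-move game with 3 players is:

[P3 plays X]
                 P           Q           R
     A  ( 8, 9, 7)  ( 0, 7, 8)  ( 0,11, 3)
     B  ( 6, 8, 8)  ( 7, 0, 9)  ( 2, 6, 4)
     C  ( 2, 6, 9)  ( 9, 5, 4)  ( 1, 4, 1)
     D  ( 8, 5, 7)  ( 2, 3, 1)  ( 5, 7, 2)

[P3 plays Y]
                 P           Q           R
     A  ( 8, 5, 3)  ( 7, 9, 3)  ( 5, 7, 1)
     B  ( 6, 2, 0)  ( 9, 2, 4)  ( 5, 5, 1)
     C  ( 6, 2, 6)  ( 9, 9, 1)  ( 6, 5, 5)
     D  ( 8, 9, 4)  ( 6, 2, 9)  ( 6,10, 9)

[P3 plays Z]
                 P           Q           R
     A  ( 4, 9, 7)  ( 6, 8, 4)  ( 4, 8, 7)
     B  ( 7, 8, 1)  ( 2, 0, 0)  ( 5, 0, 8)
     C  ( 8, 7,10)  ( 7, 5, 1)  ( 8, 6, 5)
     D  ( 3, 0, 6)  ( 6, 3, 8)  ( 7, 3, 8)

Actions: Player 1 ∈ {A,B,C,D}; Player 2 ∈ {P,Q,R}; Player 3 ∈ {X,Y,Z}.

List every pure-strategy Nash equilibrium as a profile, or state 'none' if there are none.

(A,P,X): not NE [P2→R gives 11>9]
(A,P,Y): not NE [P2→Q gives 9>5; P3→Z gives 7>3]
(A,P,Z): not NE [P1→C gives 8>4]
(A,Q,X): not NE [P1→C gives 9>0; P2→R gives 11>7]
(A,Q,Y): not NE [P1→C gives 9>7; P3→X gives 8>3]
(A,Q,Z): not NE [P1→C gives 7>6; P2→P gives 9>8; P3→X gives 8>4]
(A,R,X): not NE [P1→D gives 5>0; P3→Z gives 7>3]
(A,R,Y): not NE [P1→D gives 6>5; P2→Q gives 9>7; P3→Z gives 7>1]
(A,R,Z): not NE [P1→C gives 8>4; P2→P gives 9>8]
(B,P,X): not NE [P1→D gives 8>6]
(B,P,Y): not NE [P1→D gives 8>6; P2→R gives 5>2; P3→X gives 8>0]
(B,P,Z): not NE [P1→C gives 8>7; P3→X gives 8>1]
(B,Q,X): not NE [P1→C gives 9>7; P2→P gives 8>0]
(B,Q,Y): not NE [P2→R gives 5>2; P3→X gives 9>4]
(B,Q,Z): not NE [P1→C gives 7>2; P2→P gives 8>0; P3→X gives 9>0]
(B,R,X): not NE [P1→D gives 5>2; P2→P gives 8>6; P3→Z gives 8>4]
(B,R,Y): not NE [P1→D gives 6>5; P3→Z gives 8>1]
(B,R,Z): not NE [P1→C gives 8>5; P2→P gives 8>0]
(C,P,X): not NE [P1→D gives 8>2; P3→Z gives 10>9]
(C,P,Y): not NE [P1→D gives 8>6; P2→Q gives 9>2; P3→Z gives 10>6]
(C,P,Z): NE
(C,Q,X): not NE [P2→P gives 6>5]
(C,Q,Y): not NE [P3→X gives 4>1]
(C,Q,Z): not NE [P2→P gives 7>5; P3→X gives 4>1]
(C,R,X): not NE [P1→D gives 5>1; P2→P gives 6>4; P3→Z gives 5>1]
(C,R,Y): not NE [P2→Q gives 9>5]
(C,R,Z): not NE [P2→P gives 7>6]
(D,P,X): not NE [P2→R gives 7>5]
(D,P,Y): not NE [P2→R gives 10>9; P3→X gives 7>4]
(D,P,Z): not NE [P1→C gives 8>3; P2→R gives 3>0; P3→X gives 7>6]
(D,Q,X): not NE [P1→C gives 9>2; P2→R gives 7>3; P3→Y gives 9>1]
(D,Q,Y): not NE [P1→C gives 9>6; P2→R gives 10>2]
(D,Q,Z): not NE [P1→C gives 7>6; P3→Y gives 9>8]
(D,R,X): not NE [P3→Y gives 9>2]
(D,R,Y): NE
(D,R,Z): not NE [P1→C gives 8>7; P3→Y gives 9>8]

Nash profiles: (C,P,Z), (D,R,Y)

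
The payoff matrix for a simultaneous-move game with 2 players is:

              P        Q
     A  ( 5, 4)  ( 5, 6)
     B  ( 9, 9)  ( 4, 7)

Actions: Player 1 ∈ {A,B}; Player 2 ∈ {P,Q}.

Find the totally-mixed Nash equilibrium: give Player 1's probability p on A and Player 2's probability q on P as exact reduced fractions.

(p,q) = (1/2, 1/5)

P1 indiff ⇒ q·5+(1-q)·5 = q·9+(1-q)·4 ⇒ q(-4) = (1-q)(-1) ⇒ q = 1/5
P2 indiff ⇒ p·4+(1-p)·9 = p·6+(1-p)·7 ⇒ p(-2) = (1-p)(-2) ⇒ p = 1/2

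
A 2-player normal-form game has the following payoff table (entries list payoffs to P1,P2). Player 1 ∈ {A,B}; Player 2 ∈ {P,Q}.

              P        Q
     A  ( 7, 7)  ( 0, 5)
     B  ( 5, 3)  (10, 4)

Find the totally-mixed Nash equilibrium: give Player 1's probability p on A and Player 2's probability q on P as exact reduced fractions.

(p,q) = (1/3, 5/6)

P1 indiff ⇒ q·7+(1-q)·0 = q·5+(1-q)·10 ⇒ q(2) = (1-q)(10) ⇒ q = 5/6
P2 indiff ⇒ p·7+(1-p)·3 = p·5+(1-p)·4 ⇒ p(2) = (1-p)(1) ⇒ p = 1/3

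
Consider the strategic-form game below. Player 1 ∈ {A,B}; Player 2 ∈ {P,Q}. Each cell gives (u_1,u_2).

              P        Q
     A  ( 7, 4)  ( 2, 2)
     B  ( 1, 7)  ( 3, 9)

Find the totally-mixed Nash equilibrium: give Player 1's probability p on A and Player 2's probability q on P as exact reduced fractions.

(p,q) = (1/2, 1/7)

P1 indiff ⇒ q·7+(1-q)·2 = q·1+(1-q)·3 ⇒ q(6) = (1-q)(1) ⇒ q = 1/7
P2 indiff ⇒ p·4+(1-p)·7 = p·2+(1-p)·9 ⇒ p(2) = (1-p)(2) ⇒ p = 1/2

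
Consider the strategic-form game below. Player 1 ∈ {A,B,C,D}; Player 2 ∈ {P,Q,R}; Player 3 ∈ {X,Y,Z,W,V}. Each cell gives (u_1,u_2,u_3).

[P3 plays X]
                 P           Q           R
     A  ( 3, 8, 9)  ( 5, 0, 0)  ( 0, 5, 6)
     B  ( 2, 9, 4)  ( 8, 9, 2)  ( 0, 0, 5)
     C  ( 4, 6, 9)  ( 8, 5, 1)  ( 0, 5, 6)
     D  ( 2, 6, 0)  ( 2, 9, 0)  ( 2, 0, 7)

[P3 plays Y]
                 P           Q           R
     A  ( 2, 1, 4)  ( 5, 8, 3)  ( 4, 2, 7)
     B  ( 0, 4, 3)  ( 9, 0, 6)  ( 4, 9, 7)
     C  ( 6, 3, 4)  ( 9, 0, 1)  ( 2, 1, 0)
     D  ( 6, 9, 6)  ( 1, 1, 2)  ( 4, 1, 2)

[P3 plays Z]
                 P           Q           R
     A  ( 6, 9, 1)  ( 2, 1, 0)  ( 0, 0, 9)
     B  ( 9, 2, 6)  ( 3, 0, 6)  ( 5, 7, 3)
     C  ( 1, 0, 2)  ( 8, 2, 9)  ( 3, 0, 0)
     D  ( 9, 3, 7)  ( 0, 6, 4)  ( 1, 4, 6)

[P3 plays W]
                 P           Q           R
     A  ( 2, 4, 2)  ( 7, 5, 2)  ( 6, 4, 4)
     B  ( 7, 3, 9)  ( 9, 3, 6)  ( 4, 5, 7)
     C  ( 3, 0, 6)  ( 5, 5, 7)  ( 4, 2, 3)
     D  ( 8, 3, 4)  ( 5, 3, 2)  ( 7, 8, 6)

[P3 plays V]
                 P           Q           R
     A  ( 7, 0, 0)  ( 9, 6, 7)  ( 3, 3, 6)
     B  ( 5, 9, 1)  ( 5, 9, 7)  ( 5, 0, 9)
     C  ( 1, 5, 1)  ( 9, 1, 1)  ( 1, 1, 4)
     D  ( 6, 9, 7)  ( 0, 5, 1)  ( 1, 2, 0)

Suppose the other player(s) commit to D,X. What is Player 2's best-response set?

u_2(P vs D,X) = 6
u_2(Q vs D,X) = 9
u_2(R vs D,X) = 0
max payoff 9 at {Q}

BR_2 = {Q}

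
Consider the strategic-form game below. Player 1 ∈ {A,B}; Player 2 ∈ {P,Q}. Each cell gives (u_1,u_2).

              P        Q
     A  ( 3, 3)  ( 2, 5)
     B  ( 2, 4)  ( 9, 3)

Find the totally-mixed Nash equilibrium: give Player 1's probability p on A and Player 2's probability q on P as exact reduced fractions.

P1 indiff ⇒ q·3+(1-q)·2 = q·2+(1-q)·9 ⇒ q(1) = (1-q)(7) ⇒ q = 7/8
P2 indiff ⇒ p·3+(1-p)·4 = p·5+(1-p)·3 ⇒ p(-2) = (1-p)(-1) ⇒ p = 1/3

P1 mixes 1/3 on A; P2 mixes 7/8 on P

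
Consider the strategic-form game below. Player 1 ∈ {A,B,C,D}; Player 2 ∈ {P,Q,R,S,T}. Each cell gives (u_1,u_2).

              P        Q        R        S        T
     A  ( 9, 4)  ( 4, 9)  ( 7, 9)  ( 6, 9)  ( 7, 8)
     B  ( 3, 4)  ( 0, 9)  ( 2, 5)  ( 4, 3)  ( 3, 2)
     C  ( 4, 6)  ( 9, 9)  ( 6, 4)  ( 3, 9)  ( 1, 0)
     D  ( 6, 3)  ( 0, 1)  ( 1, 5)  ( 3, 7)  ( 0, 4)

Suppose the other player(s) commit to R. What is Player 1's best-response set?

argmax u_1 = {A}

u_1(A vs R) = 7
u_1(B vs R) = 2
u_1(C vs R) = 6
u_1(D vs R) = 1
max payoff 7 at {A}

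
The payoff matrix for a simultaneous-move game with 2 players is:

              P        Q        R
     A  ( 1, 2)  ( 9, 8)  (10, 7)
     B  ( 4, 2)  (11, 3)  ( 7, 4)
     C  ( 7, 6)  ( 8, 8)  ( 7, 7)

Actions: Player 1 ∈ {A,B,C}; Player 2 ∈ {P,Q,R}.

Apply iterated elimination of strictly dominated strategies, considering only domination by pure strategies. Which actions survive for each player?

P2 drop P (Q beats it: A:8>2 B:3>2 C:8>6)
P1 drop C (A beats it: Q:9>8 R:10>7)
P1→{A,B} P2→{Q,R}

Remaining: P1:{A,B} P2:{Q,R}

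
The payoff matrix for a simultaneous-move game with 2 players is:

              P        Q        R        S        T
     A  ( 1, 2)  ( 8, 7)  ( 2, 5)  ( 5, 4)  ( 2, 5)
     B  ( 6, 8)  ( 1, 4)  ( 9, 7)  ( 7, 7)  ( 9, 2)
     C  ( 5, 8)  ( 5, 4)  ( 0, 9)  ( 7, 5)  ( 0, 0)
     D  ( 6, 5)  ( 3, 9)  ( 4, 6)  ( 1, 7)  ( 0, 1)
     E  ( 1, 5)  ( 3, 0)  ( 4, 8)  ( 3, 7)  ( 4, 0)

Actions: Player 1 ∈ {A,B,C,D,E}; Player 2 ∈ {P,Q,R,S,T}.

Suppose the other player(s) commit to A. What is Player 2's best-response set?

u_2(P vs A) = 2
u_2(Q vs A) = 7
u_2(R vs A) = 5
u_2(S vs A) = 4
u_2(T vs A) = 5
max payoff 7 at {Q}

BR_2 = {Q}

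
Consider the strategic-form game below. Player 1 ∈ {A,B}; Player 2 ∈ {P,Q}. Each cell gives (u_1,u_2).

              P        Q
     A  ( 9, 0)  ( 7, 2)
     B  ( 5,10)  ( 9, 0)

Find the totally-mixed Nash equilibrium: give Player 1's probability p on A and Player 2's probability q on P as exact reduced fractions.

P1 mixes 5/6 on A; P2 mixes 1/3 on P

P1 indiff ⇒ q·9+(1-q)·7 = q·5+(1-q)·9 ⇒ q(4) = (1-q)(2) ⇒ q = 1/3
P2 indiff ⇒ p·0+(1-p)·10 = p·2+(1-p)·0 ⇒ p(-2) = (1-p)(-10) ⇒ p = 5/6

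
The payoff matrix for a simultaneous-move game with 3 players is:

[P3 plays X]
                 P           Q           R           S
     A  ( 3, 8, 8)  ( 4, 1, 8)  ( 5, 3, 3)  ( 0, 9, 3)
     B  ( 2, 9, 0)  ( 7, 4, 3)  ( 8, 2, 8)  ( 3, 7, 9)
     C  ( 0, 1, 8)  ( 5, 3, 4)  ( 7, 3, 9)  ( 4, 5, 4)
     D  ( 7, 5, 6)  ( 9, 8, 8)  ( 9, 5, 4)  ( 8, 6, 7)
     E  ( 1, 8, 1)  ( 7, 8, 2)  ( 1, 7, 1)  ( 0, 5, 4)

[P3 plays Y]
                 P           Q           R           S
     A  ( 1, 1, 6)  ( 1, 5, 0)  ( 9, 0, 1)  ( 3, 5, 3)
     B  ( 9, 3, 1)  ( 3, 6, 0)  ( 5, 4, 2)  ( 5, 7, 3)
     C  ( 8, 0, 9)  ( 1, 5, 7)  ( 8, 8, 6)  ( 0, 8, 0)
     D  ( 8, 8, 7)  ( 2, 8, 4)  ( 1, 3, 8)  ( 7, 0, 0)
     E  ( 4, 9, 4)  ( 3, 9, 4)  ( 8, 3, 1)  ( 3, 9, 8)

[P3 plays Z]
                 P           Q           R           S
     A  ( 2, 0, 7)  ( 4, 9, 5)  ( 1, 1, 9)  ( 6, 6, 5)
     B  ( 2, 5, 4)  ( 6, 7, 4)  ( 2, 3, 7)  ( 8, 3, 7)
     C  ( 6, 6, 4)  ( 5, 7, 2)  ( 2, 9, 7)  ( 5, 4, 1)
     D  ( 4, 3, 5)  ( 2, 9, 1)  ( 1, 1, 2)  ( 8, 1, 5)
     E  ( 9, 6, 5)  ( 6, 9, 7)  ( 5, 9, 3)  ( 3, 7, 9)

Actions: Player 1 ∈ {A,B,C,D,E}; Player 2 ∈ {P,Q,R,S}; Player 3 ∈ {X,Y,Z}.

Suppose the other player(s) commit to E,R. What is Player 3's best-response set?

BR_3 = {Z}

u_3(X vs E,R) = 1
u_3(Y vs E,R) = 1
u_3(Z vs E,R) = 3
max payoff 3 at {Z}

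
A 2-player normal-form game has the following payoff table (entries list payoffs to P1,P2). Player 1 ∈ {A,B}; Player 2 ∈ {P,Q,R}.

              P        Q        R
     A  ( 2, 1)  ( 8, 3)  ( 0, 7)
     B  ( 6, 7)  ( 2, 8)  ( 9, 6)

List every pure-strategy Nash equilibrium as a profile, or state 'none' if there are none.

(A,P): not NE [P1→B gives 6>2; P2→R gives 7>1]
(A,Q): not NE [P2→R gives 7>3]
(A,R): not NE [P1→B gives 9>0]
(B,P): not NE [P2→Q gives 8>7]
(B,Q): not NE [P1→A gives 8>2]
(B,R): not NE [P2→Q gives 8>6]

Equilibria: none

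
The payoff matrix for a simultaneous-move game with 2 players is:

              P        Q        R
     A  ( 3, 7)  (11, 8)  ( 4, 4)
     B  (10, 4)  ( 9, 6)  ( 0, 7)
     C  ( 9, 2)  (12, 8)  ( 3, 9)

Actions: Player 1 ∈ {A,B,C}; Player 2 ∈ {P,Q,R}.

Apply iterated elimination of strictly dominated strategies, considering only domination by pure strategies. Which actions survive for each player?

Remaining: P1:{A,C} P2:{Q,R}

P2 drop P (Q beats it: A:8>7 B:6>4 C:8>2)
P1 drop B (A beats it: Q:11>9 R:4>0)
P1→{A,C} P2→{Q,R}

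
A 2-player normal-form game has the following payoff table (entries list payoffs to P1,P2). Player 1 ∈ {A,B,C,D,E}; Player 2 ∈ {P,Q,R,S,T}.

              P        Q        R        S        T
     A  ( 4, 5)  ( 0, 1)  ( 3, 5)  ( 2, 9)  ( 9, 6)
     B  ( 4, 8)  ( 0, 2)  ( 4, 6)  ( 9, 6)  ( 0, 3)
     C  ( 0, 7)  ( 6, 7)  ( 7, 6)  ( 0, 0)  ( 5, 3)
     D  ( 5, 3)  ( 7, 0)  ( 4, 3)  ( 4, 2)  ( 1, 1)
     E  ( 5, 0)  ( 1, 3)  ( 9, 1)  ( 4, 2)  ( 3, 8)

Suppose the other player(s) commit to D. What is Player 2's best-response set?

P2 best: {P,R}

u_2(P vs D) = 3
u_2(Q vs D) = 0
u_2(R vs D) = 3
u_2(S vs D) = 2
u_2(T vs D) = 1
max payoff 3 at {P,R}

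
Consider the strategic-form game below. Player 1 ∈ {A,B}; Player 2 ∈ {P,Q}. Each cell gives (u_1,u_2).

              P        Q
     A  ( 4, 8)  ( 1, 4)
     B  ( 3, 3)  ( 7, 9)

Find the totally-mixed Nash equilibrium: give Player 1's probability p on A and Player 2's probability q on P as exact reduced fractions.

P1 indiff ⇒ q·4+(1-q)·1 = q·3+(1-q)·7 ⇒ q(1) = (1-q)(6) ⇒ q = 6/7
P2 indiff ⇒ p·8+(1-p)·3 = p·4+(1-p)·9 ⇒ p(4) = (1-p)(6) ⇒ p = 3/5

P1 mixes 3/5 on A; P2 mixes 6/7 on P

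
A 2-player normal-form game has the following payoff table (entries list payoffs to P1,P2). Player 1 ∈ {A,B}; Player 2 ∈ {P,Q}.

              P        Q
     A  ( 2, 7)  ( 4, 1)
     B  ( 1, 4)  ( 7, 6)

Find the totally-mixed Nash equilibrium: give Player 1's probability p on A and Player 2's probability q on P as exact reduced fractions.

(p,q) = (1/4, 3/4)

P1 indiff ⇒ q·2+(1-q)·4 = q·1+(1-q)·7 ⇒ q(1) = (1-q)(3) ⇒ q = 3/4
P2 indiff ⇒ p·7+(1-p)·4 = p·1+(1-p)·6 ⇒ p(6) = (1-p)(2) ⇒ p = 1/4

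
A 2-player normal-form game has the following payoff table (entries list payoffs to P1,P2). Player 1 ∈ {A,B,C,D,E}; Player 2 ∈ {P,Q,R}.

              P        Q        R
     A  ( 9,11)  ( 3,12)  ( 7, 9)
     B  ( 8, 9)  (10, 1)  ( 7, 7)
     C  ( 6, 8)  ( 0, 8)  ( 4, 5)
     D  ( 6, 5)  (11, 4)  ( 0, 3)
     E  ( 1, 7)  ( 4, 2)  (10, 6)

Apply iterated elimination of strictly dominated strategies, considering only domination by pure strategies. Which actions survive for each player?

P1 drop C (A beats it: P:9>6 Q:3>0 R:7>4)
P2 drop R (P beats it: A:11>9 B:9>7 D:5>3 E:7>6)
P1 drop E (B beats it: P:8>1 Q:10>4)
P1→{A,B,D} P2→{P,Q}

Survivors P1:{A,B,D} P2:{P,Q}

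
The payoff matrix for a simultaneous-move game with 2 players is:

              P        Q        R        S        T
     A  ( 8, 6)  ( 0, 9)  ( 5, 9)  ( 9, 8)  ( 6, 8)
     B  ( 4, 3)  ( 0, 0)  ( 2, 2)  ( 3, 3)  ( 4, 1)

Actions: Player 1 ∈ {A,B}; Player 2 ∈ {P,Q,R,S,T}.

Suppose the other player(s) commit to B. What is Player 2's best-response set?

u_2(P vs B) = 3
u_2(Q vs B) = 0
u_2(R vs B) = 2
u_2(S vs B) = 3
u_2(T vs B) = 1
max payoff 3 at {P,S}

P2 best: {P,S}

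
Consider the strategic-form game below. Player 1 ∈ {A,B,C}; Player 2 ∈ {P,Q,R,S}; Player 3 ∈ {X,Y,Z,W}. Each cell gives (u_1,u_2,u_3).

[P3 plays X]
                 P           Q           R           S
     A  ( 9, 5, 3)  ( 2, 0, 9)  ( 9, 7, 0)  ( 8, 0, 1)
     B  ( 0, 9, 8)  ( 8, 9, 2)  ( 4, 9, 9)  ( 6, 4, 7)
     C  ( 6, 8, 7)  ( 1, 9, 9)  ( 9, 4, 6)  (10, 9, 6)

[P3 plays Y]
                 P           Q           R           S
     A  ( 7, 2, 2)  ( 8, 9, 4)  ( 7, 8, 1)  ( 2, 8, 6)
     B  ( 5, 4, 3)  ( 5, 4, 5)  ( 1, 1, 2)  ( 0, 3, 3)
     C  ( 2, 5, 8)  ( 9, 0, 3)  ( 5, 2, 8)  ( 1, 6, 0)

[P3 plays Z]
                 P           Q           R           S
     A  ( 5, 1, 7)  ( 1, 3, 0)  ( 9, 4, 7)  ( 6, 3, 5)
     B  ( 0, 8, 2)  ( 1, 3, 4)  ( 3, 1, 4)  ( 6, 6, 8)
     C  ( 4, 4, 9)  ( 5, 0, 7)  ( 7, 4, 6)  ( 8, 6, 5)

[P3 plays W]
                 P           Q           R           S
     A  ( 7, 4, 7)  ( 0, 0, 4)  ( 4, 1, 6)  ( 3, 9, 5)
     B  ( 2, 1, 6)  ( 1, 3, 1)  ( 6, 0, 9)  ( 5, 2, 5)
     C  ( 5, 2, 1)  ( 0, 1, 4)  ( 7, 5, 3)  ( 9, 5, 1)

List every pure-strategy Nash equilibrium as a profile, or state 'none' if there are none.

(A,P,X): not NE [P2→R gives 7>5; P3→W gives 7>3]
(A,P,Y): not NE [P2→Q gives 9>2; P3→W gives 7>2]
(A,P,Z): not NE [P2→R gives 4>1]
(A,P,W): not NE [P2→S gives 9>4]
(A,Q,X): not NE [P1→B gives 8>2; P2→R gives 7>0]
(A,Q,Y): not NE [P1→C gives 9>8; P3→X gives 9>4]
(A,Q,Z): not NE [P1→C gives 5>1; P2→R gives 4>3; P3→X gives 9>0]
(A,Q,W): not NE [P1→B gives 1>0; P2→S gives 9>0; P3→X gives 9>4]
(A,R,X): not NE [P3→Z gives 7>0]
(A,R,Y): not NE [P2→Q gives 9>8; P3→Z gives 7>1]
(A,R,Z): NE
(A,R,W): not NE [P1→C gives 7>4; P2→S gives 9>1; P3→Z gives 7>6]
(A,S,X): not NE [P1→C gives 10>8; P2→R gives 7>0; P3→Y gives 6>1]
(A,S,Y): not NE [P2→Q gives 9>8]
(A,S,Z): not NE [P1→C gives 8>6; P2→R gives 4>3; P3→Y gives 6>5]
(A,S,W): not NE [P1→C gives 9>3; P3→Y gives 6>5]
(B,P,X): not NE [P1→A gives 9>0]
(B,P,Y): not NE [P1→A gives 7>5; P3→X gives 8>3]
(B,P,Z): not NE [P1→A gives 5>0; P3→X gives 8>2]
(B,P,W): not NE [P1→A gives 7>2; P2→Q gives 3>1; P3→X gives 8>6]
(B,Q,X): not NE [P3→Y gives 5>2]
(B,Q,Y): not NE [P1→C gives 9>5]
(B,Q,Z): not NE [P1→C gives 5>1; P2→P gives 8>3; P3→Y gives 5>4]
(B,Q,W): not NE [P3→Y gives 5>1]
(B,R,X): not NE [P1→C gives 9>4]
(B,R,Y): not NE [P1→A gives 7>1; P2→Q gives 4>1; P3→W gives 9>2]
(B,R,Z): not NE [P1→A gives 9>3; P2→P gives 8>1; P3→W gives 9>4]
(B,R,W): not NE [P1→C gives 7>6; P2→Q gives 3>0]
(B,S,X): not NE [P1→C gives 10>6; P2→R gives 9>4; P3→Z gives 8>7]
(B,S,Y): not NE [P1→A gives 2>0; P2→Q gives 4>3; P3→Z gives 8>3]
(B,S,Z): not NE [P1→C gives 8>6; P2→P gives 8>6]
(B,S,W): not NE [P1→C gives 9>5; P2→Q gives 3>2; P3→Z gives 8>5]
(C,P,X): not NE [P1→A gives 9>6; P2→S gives 9>8; P3→Z gives 9>7]
(C,P,Y): not NE [P1→A gives 7>2; P2→S gives 6>5; P3→Z gives 9>8]
(C,P,Z): not NE [P1→A gives 5>4; P2→S gives 6>4]
(C,P,W): not NE [P1→A gives 7>5; P2→S gives 5>2; P3→Z gives 9>1]
(C,Q,X): not NE [P1→B gives 8>1]
(C,Q,Y): not NE [P2→S gives 6>0; P3→X gives 9>3]
(C,Q,Z): not NE [P2→S gives 6>0; P3→X gives 9>7]
(C,Q,W): not NE [P1→B gives 1>0; P2→S gives 5>1; P3→X gives 9>4]
(C,R,X): not NE [P2→S gives 9>4; P3→Y gives 8>6]
(C,R,Y): not NE [P1→A gives 7>5; P2→S gives 6>2]
(C,R,Z): not NE [P1→A gives 9>7; P2→S gives 6>4; P3→Y gives 8>6]
(C,R,W): not NE [P3→Y gives 8>3]
(C,S,X): NE
(C,S,Y): not NE [P1→A gives 2>1; P3→X gives 6>0]
(C,S,Z): not NE [P3→X gives 6>5]
(C,S,W): not NE [P3→X gives 6>1]

NE set: (A,R,Z), (C,S,X)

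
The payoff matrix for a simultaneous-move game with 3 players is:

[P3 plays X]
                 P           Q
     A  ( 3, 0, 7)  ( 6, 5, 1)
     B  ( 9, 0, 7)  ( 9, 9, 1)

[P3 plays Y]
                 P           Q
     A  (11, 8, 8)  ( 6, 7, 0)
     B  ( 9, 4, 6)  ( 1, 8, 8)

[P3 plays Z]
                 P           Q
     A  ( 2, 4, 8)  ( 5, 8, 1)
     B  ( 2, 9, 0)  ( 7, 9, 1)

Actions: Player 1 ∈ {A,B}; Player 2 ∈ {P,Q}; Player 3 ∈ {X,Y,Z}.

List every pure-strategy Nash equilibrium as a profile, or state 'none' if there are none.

PSNE = {(A,P,Y)}

(A,P,X): not NE [P1→B gives 9>3; P2→Q gives 5>0; P3→Z gives 8>7]
(A,P,Y): NE
(A,P,Z): not NE [P2→Q gives 8>4]
(A,Q,X): not NE [P1→B gives 9>6]
(A,Q,Y): not NE [P2→P gives 8>7; P3→Z gives 1>0]
(A,Q,Z): not NE [P1→B gives 7>5]
(B,P,X): not NE [P2→Q gives 9>0]
(B,P,Y): not NE [P1→A gives 11>9; P2→Q gives 8>4; P3→X gives 7>6]
(B,P,Z): not NE [P3→X gives 7>0]
(B,Q,X): not NE [P3→Y gives 8>1]
(B,Q,Y): not NE [P1→A gives 6>1]
(B,Q,Z): not NE [P3→Y gives 8>1]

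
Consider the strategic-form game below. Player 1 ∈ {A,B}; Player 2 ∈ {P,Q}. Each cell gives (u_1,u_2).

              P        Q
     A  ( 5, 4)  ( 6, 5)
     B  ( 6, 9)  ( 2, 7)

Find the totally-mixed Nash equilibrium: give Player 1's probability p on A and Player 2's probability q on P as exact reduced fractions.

P1 mixes 2/3 on A; P2 mixes 4/5 on P

P1 indiff ⇒ q·5+(1-q)·6 = q·6+(1-q)·2 ⇒ q(-1) = (1-q)(-4) ⇒ q = 4/5
P2 indiff ⇒ p·4+(1-p)·9 = p·5+(1-p)·7 ⇒ p(-1) = (1-p)(-2) ⇒ p = 2/3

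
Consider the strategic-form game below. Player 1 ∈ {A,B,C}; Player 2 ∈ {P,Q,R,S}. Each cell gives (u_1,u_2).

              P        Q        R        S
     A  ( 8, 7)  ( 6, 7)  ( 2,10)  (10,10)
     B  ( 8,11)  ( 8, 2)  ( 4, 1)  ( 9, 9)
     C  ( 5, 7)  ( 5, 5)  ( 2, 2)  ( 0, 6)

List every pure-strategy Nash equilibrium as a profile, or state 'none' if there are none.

PSNE = {(A,S), (B,P)}

(A,P): not NE [P2→S gives 10>7]
(A,Q): not NE [P1→B gives 8>6; P2→S gives 10>7]
(A,R): not NE [P1→B gives 4>2]
(A,S): NE
(B,P): NE
(B,Q): not NE [P2→P gives 11>2]
(B,R): not NE [P2→P gives 11>1]
(B,S): not NE [P1→A gives 10>9; P2→P gives 11>9]
(C,P): not NE [P1→B gives 8>5]
(C,Q): not NE [P1→B gives 8>5; P2→P gives 7>5]
(C,R): not NE [P1→B gives 4>2; P2→P gives 7>2]
(C,S): not NE [P1→A gives 10>0; P2→P gives 7>6]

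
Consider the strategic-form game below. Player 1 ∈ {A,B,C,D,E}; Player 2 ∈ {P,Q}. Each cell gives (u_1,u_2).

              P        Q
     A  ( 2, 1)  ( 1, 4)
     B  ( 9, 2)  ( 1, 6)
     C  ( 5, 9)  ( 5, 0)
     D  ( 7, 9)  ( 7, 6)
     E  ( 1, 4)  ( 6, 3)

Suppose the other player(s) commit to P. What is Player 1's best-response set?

BR_1 = {B}

u_1(A vs P) = 2
u_1(B vs P) = 9
u_1(C vs P) = 5
u_1(D vs P) = 7
u_1(E vs P) = 1
max payoff 9 at {B}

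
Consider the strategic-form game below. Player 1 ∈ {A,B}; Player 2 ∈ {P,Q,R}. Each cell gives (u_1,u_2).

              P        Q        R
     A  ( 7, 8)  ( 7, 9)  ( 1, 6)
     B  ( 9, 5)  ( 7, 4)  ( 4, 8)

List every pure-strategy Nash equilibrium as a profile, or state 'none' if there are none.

(A,P): not NE [P1→B gives 9>7; P2→Q gives 9>8]
(A,Q): NE
(A,R): not NE [P1→B gives 4>1; P2→Q gives 9>6]
(B,P): not NE [P2→R gives 8>5]
(B,Q): not NE [P2→R gives 8>4]
(B,R): NE

PSNE = {(A,Q), (B,R)}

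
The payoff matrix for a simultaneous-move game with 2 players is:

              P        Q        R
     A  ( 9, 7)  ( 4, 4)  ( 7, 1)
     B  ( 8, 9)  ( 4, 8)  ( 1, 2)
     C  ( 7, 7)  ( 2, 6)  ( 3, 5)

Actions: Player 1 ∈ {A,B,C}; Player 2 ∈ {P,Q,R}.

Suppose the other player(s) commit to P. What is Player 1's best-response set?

u_1(A vs P) = 9
u_1(B vs P) = 8
u_1(C vs P) = 7
max payoff 9 at {A}

BR_1 = {A}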